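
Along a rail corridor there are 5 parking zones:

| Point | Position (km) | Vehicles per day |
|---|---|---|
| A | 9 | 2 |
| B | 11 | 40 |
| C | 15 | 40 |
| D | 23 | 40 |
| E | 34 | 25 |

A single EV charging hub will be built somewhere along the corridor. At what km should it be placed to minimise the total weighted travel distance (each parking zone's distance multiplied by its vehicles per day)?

x = 15

For a sum of weighted absolute distances on a line, the optimum is the weighted median (not the mean). Total weight W = 147; half-weight = 73.5.
Sort by position and accumulate weight:
  km 9 (A, w=2) → cum 2
  km 11 (B, w=40) → cum 42
  km 15 (C, w=40) → cum 82  ≥ 73.5 → median here
  km 23 (D, w=40) → cum 122
  km 34 (E, w=25) → cum 147
Optimal location: km 15.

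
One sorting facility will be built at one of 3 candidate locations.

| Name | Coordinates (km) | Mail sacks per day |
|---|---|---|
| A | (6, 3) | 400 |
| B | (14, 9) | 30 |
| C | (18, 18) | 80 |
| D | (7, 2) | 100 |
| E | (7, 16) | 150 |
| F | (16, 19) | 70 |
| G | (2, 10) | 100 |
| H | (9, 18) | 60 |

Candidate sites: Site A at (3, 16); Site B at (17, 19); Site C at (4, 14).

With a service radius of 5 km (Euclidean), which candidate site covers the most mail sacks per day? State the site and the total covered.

Site C, covering 250

Coverage radius r = 5 km; a point is covered iff (Δx)²+(Δy)² ≤ 5² = 25.
  Site A (3, 16): covers {E} → 150
  Site B (17, 19): covers {C, F} → 150
  Site C (4, 14): covers {E, G} → 250
Maximum coverage at Site C: 250 mail sacks per day.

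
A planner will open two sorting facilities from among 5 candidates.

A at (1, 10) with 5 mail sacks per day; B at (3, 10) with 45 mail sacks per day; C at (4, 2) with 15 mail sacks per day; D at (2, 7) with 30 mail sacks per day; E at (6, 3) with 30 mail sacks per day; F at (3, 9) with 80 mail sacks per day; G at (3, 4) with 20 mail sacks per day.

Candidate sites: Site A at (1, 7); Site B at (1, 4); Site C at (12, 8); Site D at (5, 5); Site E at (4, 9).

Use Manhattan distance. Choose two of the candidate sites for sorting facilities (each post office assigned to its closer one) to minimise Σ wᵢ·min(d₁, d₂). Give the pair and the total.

{Site D, Site E}, total 520

Evaluate every pair (each demand assigned to the nearer of the two):
  {Site D, Site E}: total = 520
  {Site B, Site E}: total = 605
  {Site A, Site E}: total = 660
  {Site C, Site E}: total = 775
  {Site A, Site D}: total = 800
  {Site A, Site B}: total = 885
  {Site A, Site C}: total = 1080
  {Site B, Site D}: total = 1135
  {Site C, Site D}: total = 1200
  {Site B, Site C}: total = 1365
Best pair: {Site D, Site E} with total 520.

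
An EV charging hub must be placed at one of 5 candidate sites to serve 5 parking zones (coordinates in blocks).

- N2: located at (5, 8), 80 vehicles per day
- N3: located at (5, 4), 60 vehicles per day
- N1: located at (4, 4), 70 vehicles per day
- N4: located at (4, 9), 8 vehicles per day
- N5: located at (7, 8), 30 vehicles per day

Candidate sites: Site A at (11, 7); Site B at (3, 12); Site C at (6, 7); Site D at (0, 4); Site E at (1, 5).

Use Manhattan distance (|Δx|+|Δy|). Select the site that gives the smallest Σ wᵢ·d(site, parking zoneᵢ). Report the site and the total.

Site C, total 842 blocks

Total weighted distance at each candidate:
  Site A (11, 7): total = 2022
  Site B (3, 12): total = 1982
  Site C (6, 7): total = 842
  Site D (0, 4): total = 1702
  Site E (1, 5): total = 1466
Minimum is at Site C with total 842 blocks.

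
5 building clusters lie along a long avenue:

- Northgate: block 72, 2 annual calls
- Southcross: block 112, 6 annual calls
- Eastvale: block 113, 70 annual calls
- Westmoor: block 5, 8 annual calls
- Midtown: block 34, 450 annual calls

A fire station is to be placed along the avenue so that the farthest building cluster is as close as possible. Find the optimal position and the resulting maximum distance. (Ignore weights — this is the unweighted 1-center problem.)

location 59, max distance 54

The 1-center on a line is the midpoint of the two extreme points: leftmost at 5, rightmost at 113.
Optimal location = (5 + 113)/2 = 59; maximum distance = (113 − 5)/2 = 54.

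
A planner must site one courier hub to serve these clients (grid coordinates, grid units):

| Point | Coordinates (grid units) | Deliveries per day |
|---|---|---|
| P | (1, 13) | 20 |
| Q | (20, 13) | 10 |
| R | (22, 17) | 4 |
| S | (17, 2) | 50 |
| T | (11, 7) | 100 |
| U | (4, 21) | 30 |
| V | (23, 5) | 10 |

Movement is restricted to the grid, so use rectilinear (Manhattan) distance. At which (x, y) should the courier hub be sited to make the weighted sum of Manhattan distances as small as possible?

Manhattan distance separates: Σwᵢ(|x−xᵢ|+|y−yᵢ|) = Σwᵢ|x−xᵢ| + Σwᵢ|y−yᵢ|, so x and y are optimised independently as 1-D weighted medians.
Total weight W = 224; half = 112.
x-coordinate, sorted with cumulative weight:
  x=1 (P, w=20) cum 20
  x=4 (U, w=30) cum 50
  x=11 (T, w=100) cum 150  ← median
  x=17 (S, w=50) cum 200
  x=20 (Q, w=10) cum 210
  x=22 (R, w=4) cum 214
  x=23 (V, w=10) cum 224
⇒ x* = 11
y-coordinate, sorted with cumulative weight:
  y=2 (S, w=50) cum 50
  y=5 (V, w=10) cum 60
  y=7 (T, w=100) cum 160  ← median
  y=13 (P, w=20) cum 180
  y=13 (Q, w=10) cum 190
  y=17 (R, w=4) cum 194
  y=21 (U, w=30) cum 224
⇒ y* = 7

(11, 7)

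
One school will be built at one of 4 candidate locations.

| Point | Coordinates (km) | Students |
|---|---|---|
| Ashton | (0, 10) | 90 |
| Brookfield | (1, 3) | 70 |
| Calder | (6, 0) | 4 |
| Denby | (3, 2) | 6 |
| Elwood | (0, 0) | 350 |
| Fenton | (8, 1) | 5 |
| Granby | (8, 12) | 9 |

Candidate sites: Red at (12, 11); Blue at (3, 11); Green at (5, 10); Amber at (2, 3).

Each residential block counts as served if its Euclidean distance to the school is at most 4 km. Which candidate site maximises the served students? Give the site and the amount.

Coverage radius r = 4 km; a point is covered iff (Δx)²+(Δy)² ≤ 4² = 16.
  Red (12, 11): covers {none} → 0
  Blue (3, 11): covers {Ashton} → 90
  Green (5, 10): covers {Granby} → 9
  Amber (2, 3): covers {Brookfield, Denby, Elwood} → 426
Maximum coverage at Amber: 426 students.

Amber, covering 426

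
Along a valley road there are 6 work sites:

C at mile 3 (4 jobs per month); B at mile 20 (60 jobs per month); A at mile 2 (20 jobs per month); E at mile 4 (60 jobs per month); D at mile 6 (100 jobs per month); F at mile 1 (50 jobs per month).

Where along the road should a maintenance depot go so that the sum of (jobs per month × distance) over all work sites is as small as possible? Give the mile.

For a sum of weighted absolute distances on a line, the optimum is the weighted median (not the mean). Total weight W = 294; half-weight = 147.
Sort by position and accumulate weight:
  mile 1 (F, w=50) → cum 50
  mile 2 (A, w=20) → cum 70
  mile 3 (C, w=4) → cum 74
  mile 4 (E, w=60) → cum 134
  mile 6 (D, w=100) → cum 234  ≥ 147 → median here
  mile 20 (B, w=60) → cum 294
Optimal location: mile 6.

x = 6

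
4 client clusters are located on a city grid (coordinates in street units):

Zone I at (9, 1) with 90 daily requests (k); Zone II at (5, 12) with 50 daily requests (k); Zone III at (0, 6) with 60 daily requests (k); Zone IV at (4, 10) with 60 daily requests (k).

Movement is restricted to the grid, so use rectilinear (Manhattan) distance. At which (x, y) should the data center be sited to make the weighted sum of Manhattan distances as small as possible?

Manhattan distance separates: Σwᵢ(|x−xᵢ|+|y−yᵢ|) = Σwᵢ|x−xᵢ| + Σwᵢ|y−yᵢ|, so x and y are optimised independently as 1-D weighted medians.
Total weight W = 260; half = 130.
x-coordinate, sorted with cumulative weight:
  x=0 (Zone III, w=60) cum 60
  x=4 (Zone IV, w=60) cum 120
  x=5 (Zone II, w=50) cum 170  ← median
  x=9 (Zone I, w=90) cum 260
⇒ x* = 5
y-coordinate, sorted with cumulative weight:
  y=1 (Zone I, w=90) cum 90
  y=6 (Zone III, w=60) cum 150  ← median
  y=10 (Zone IV, w=60) cum 210
  y=12 (Zone II, w=50) cum 260
⇒ y* = 6

(5, 6)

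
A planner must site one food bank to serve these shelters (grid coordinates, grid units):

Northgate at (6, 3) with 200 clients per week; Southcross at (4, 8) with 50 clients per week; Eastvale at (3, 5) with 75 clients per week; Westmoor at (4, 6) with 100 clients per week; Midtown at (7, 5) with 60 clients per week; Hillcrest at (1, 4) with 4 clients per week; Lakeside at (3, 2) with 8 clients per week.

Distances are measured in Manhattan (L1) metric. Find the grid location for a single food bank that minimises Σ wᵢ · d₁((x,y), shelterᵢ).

(6, 5)

Manhattan distance separates: Σwᵢ(|x−xᵢ|+|y−yᵢ|) = Σwᵢ|x−xᵢ| + Σwᵢ|y−yᵢ|, so x and y are optimised independently as 1-D weighted medians.
Total weight W = 497; half = 248.5.
x-coordinate, sorted with cumulative weight:
  x=1 (Hillcrest, w=4) cum 4
  x=3 (Eastvale, w=75) cum 79
  x=3 (Lakeside, w=8) cum 87
  x=4 (Southcross, w=50) cum 137
  x=4 (Westmoor, w=100) cum 237
  x=6 (Northgate, w=200) cum 437  ← median
  x=7 (Midtown, w=60) cum 497
⇒ x* = 6
y-coordinate, sorted with cumulative weight:
  y=2 (Lakeside, w=8) cum 8
  y=3 (Northgate, w=200) cum 208
  y=4 (Hillcrest, w=4) cum 212
  y=5 (Eastvale, w=75) cum 287  ← median
  y=5 (Midtown, w=60) cum 347
  y=6 (Westmoor, w=100) cum 447
  y=8 (Southcross, w=50) cum 497
⇒ y* = 5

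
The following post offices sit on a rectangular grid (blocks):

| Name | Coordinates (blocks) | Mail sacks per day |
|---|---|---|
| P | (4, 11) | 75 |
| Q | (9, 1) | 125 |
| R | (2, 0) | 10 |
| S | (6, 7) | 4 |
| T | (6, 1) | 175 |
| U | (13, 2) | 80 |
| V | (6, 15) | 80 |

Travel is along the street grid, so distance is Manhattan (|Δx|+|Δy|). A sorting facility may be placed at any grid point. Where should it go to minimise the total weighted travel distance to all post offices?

(6, 1)

Manhattan distance separates: Σwᵢ(|x−xᵢ|+|y−yᵢ|) = Σwᵢ|x−xᵢ| + Σwᵢ|y−yᵢ|, so x and y are optimised independently as 1-D weighted medians.
Total weight W = 549; half = 274.5.
x-coordinate, sorted with cumulative weight:
  x=2 (R, w=10) cum 10
  x=4 (P, w=75) cum 85
  x=6 (S, w=4) cum 89
  x=6 (T, w=175) cum 264
  x=6 (V, w=80) cum 344  ← median
  x=9 (Q, w=125) cum 469
  x=13 (U, w=80) cum 549
⇒ x* = 6
y-coordinate, sorted with cumulative weight:
  y=0 (R, w=10) cum 10
  y=1 (Q, w=125) cum 135
  y=1 (T, w=175) cum 310  ← median
  y=2 (U, w=80) cum 390
  y=7 (S, w=4) cum 394
  y=11 (P, w=75) cum 469
  y=15 (V, w=80) cum 549
⇒ y* = 1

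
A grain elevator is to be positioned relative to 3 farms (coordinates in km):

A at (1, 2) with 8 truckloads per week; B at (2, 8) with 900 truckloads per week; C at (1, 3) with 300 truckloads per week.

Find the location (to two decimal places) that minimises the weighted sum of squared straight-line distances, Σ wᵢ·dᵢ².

(1.75, 6.72)

The minimiser of Σwᵢ‖p−pᵢ‖² is the weighted centroid p* = (Σwᵢpᵢ)/(Σwᵢ).
Σwᵢ = 1208.
Σwᵢxᵢ = 8·1 + 900·2 + 300·1 = 2108.
Σwᵢyᵢ = 8·2 + 900·8 + 300·3 = 8116.
x* = 2108/1208 = 1.75, y* = 8116/1208 = 6.72.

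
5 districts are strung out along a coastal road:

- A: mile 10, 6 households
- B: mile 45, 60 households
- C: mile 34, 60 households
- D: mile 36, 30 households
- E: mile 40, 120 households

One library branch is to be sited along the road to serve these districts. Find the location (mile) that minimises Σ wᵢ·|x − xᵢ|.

x = 40

For a sum of weighted absolute distances on a line, the optimum is the weighted median (not the mean). Total weight W = 276; half-weight = 138.
Sort by position and accumulate weight:
  mile 10 (A, w=6) → cum 6
  mile 34 (C, w=60) → cum 66
  mile 36 (D, w=30) → cum 96
  mile 40 (E, w=120) → cum 216  ≥ 138 → median here
  mile 45 (B, w=60) → cum 276
Optimal location: mile 40.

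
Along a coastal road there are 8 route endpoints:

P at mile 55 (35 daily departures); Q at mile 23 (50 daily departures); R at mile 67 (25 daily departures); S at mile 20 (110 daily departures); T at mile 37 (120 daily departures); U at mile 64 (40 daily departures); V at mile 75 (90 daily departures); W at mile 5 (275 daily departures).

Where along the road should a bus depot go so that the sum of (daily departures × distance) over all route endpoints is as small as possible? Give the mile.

x = 20

For a sum of weighted absolute distances on a line, the optimum is the weighted median (not the mean). Total weight W = 745; half-weight = 372.5.
Sort by position and accumulate weight:
  mile 5 (W, w=275) → cum 275
  mile 20 (S, w=110) → cum 385  ≥ 372.5 → median here
  mile 23 (Q, w=50) → cum 435
  mile 37 (T, w=120) → cum 555
  mile 55 (P, w=35) → cum 590
  mile 64 (U, w=40) → cum 630
  mile 67 (R, w=25) → cum 655
  mile 75 (V, w=90) → cum 745
Optimal location: mile 20.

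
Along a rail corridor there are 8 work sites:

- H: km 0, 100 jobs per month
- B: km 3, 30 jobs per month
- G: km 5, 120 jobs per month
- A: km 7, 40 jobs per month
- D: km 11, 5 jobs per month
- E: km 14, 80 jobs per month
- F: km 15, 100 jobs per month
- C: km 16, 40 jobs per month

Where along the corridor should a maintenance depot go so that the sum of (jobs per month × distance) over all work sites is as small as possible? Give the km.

x = 7

For a sum of weighted absolute distances on a line, the optimum is the weighted median (not the mean). Total weight W = 515; half-weight = 257.5.
Sort by position and accumulate weight:
  km 0 (H, w=100) → cum 100
  km 3 (B, w=30) → cum 130
  km 5 (G, w=120) → cum 250
  km 7 (A, w=40) → cum 290  ≥ 257.5 → median here
  km 11 (D, w=5) → cum 295
  km 14 (E, w=80) → cum 375
  km 15 (F, w=100) → cum 475
  km 16 (C, w=40) → cum 515
Optimal location: km 7.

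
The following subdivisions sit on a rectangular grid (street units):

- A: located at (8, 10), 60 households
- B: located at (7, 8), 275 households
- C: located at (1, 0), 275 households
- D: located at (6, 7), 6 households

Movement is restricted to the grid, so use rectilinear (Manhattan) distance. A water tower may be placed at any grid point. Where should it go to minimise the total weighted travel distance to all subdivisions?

Manhattan distance separates: Σwᵢ(|x−xᵢ|+|y−yᵢ|) = Σwᵢ|x−xᵢ| + Σwᵢ|y−yᵢ|, so x and y are optimised independently as 1-D weighted medians.
Total weight W = 616; half = 308.
x-coordinate, sorted with cumulative weight:
  x=1 (C, w=275) cum 275
  x=6 (D, w=6) cum 281
  x=7 (B, w=275) cum 556  ← median
  x=8 (A, w=60) cum 616
⇒ x* = 7
y-coordinate, sorted with cumulative weight:
  y=0 (C, w=275) cum 275
  y=7 (D, w=6) cum 281
  y=8 (B, w=275) cum 556  ← median
  y=10 (A, w=60) cum 616
⇒ y* = 8

(7, 8)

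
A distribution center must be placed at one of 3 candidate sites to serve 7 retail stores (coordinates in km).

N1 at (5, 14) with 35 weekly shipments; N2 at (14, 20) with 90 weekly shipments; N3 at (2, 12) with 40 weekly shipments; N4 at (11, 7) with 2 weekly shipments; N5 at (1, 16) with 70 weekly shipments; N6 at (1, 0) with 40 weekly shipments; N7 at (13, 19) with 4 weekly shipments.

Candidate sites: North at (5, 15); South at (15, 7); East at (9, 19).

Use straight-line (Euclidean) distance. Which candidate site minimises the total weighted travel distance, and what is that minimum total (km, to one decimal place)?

North, total 2096.7 km

Total weighted distance at each candidate:
  North (5, 15): total = 2096.7
  South (15, 7): total = 4005.6
  East (9, 19): total = 2542.0
Minimum is at North with total 2096.7 km.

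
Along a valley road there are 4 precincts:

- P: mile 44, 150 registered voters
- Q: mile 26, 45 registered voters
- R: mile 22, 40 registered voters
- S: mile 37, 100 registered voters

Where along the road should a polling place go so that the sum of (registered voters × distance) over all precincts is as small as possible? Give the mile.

For a sum of weighted absolute distances on a line, the optimum is the weighted median (not the mean). Total weight W = 335; half-weight = 167.5.
Sort by position and accumulate weight:
  mile 22 (R, w=40) → cum 40
  mile 26 (Q, w=45) → cum 85
  mile 37 (S, w=100) → cum 185  ≥ 167.5 → median here
  mile 44 (P, w=150) → cum 335
Optimal location: mile 37.

x = 37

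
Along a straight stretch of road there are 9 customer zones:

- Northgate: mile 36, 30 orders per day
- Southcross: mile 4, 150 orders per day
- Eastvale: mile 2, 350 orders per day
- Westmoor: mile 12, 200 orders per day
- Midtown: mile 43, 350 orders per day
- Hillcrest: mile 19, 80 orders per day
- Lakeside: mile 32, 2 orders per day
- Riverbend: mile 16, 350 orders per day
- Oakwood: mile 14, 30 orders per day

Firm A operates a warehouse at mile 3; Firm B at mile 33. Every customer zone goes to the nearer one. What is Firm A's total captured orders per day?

1080

The indifferent point is the midpoint (3+33)/2 = 18; customer zones left of it (closer to Firm A at 3) go to Firm A, those right go to Firm B.
  Eastvale at 2 (w=350) → Firm A
  Southcross at 4 (w=150) → Firm A
  Westmoor at 12 (w=200) → Firm A
  Oakwood at 14 (w=30) → Firm A
  Riverbend at 16 (w=350) → Firm A
  Hillcrest at 19 (w=80) → Firm B
  Lakeside at 32 (w=2) → Firm B
  Northgate at 36 (w=30) → Firm B
  Midtown at 43 (w=350) → Firm B
Firm A captures 1080; Firm B captures 462.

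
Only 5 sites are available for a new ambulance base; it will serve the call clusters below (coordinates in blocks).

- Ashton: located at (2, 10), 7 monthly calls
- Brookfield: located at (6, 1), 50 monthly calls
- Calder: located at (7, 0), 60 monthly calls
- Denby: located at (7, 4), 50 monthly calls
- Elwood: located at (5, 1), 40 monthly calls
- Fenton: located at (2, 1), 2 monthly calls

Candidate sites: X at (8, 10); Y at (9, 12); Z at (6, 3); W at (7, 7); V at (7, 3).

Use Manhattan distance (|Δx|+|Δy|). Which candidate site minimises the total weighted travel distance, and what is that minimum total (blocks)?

V, total 638 blocks

Total weighted distance at each candidate:
  X (8, 10): total = 2112
  Y (9, 12): total = 2739
  Z (6, 3): total = 649
  W (7, 7): total = 1318
  V (7, 3): total = 638
Minimum is at V with total 638 blocks.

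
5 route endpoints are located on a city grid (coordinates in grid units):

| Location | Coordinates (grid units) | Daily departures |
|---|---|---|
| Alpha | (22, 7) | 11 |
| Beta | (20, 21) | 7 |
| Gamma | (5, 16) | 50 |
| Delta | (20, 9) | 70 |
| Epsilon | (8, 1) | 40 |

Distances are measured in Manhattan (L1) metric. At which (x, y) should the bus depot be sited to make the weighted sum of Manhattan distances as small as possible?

(8, 9)

Manhattan distance separates: Σwᵢ(|x−xᵢ|+|y−yᵢ|) = Σwᵢ|x−xᵢ| + Σwᵢ|y−yᵢ|, so x and y are optimised independently as 1-D weighted medians.
Total weight W = 178; half = 89.
x-coordinate, sorted with cumulative weight:
  x=5 (Gamma, w=50) cum 50
  x=8 (Epsilon, w=40) cum 90  ← median
  x=20 (Beta, w=7) cum 97
  x=20 (Delta, w=70) cum 167
  x=22 (Alpha, w=11) cum 178
⇒ x* = 8
y-coordinate, sorted with cumulative weight:
  y=1 (Epsilon, w=40) cum 40
  y=7 (Alpha, w=11) cum 51
  y=9 (Delta, w=70) cum 121  ← median
  y=16 (Gamma, w=50) cum 171
  y=21 (Beta, w=7) cum 178
⇒ y* = 9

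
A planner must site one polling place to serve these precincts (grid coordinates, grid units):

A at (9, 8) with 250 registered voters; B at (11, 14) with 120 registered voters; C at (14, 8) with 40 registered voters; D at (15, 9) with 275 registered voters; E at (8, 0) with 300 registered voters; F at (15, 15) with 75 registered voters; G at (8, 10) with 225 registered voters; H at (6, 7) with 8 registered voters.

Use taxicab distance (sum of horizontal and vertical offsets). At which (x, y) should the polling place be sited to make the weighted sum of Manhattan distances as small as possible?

(9, 9)

Manhattan distance separates: Σwᵢ(|x−xᵢ|+|y−yᵢ|) = Σwᵢ|x−xᵢ| + Σwᵢ|y−yᵢ|, so x and y are optimised independently as 1-D weighted medians.
Total weight W = 1293; half = 646.5.
x-coordinate, sorted with cumulative weight:
  x=6 (H, w=8) cum 8
  x=8 (E, w=300) cum 308
  x=8 (G, w=225) cum 533
  x=9 (A, w=250) cum 783  ← median
  x=11 (B, w=120) cum 903
  x=14 (C, w=40) cum 943
  x=15 (D, w=275) cum 1218
  x=15 (F, w=75) cum 1293
⇒ x* = 9
y-coordinate, sorted with cumulative weight:
  y=0 (E, w=300) cum 300
  y=7 (H, w=8) cum 308
  y=8 (A, w=250) cum 558
  y=8 (C, w=40) cum 598
  y=9 (D, w=275) cum 873  ← median
  y=10 (G, w=225) cum 1098
  y=14 (B, w=120) cum 1218
  y=15 (F, w=75) cum 1293
⇒ y* = 9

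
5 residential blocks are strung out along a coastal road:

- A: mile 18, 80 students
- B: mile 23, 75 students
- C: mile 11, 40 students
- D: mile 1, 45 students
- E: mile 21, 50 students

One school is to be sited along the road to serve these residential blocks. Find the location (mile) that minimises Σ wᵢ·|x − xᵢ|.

x = 18

For a sum of weighted absolute distances on a line, the optimum is the weighted median (not the mean). Total weight W = 290; half-weight = 145.
Sort by position and accumulate weight:
  mile 1 (D, w=45) → cum 45
  mile 11 (C, w=40) → cum 85
  mile 18 (A, w=80) → cum 165  ≥ 145 → median here
  mile 21 (E, w=50) → cum 215
  mile 23 (B, w=75) → cum 290
Optimal location: mile 18.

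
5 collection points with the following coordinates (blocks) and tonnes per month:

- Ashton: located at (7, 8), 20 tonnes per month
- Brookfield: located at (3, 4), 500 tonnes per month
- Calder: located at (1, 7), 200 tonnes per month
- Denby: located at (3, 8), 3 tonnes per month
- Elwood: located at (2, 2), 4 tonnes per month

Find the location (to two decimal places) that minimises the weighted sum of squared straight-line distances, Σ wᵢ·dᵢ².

(2.55, 4.94)

The minimiser of Σwᵢ‖p−pᵢ‖² is the weighted centroid p* = (Σwᵢpᵢ)/(Σwᵢ).
Σwᵢ = 727.
Σwᵢxᵢ = 20·7 + 500·3 + 200·1 + 3·3 + 4·2 = 1857.
Σwᵢyᵢ = 20·8 + 500·4 + 200·7 + 3·8 + 4·2 = 3592.
x* = 1857/727 = 2.55, y* = 3592/727 = 4.94.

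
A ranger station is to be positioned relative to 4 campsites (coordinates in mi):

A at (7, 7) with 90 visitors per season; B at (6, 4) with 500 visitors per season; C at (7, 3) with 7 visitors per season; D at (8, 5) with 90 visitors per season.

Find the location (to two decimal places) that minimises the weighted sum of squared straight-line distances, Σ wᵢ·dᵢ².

The minimiser of Σwᵢ‖p−pᵢ‖² is the weighted centroid p* = (Σwᵢpᵢ)/(Σwᵢ).
Σwᵢ = 687.
Σwᵢxᵢ = 90·7 + 500·6 + 7·7 + 90·8 = 4399.
Σwᵢyᵢ = 90·7 + 500·4 + 7·3 + 90·5 = 3101.
x* = 4399/687 = 6.40, y* = 3101/687 = 4.51.

(6.40, 4.51)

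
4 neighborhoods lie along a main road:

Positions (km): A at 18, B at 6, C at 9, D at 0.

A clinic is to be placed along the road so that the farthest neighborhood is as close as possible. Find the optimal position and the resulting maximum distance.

location 9, max distance 9

The 1-center on a line is the midpoint of the two extreme points: leftmost at 0, rightmost at 18.
Optimal location = (0 + 18)/2 = 9; maximum distance = (18 − 0)/2 = 9.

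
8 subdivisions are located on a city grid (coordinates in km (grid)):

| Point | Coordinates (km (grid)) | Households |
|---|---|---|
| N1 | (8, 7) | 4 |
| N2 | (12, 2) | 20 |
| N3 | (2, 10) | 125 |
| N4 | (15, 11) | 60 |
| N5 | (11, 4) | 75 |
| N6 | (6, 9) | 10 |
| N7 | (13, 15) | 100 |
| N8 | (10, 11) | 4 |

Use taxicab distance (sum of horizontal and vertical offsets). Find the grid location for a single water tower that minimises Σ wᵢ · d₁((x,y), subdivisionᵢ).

Manhattan distance separates: Σwᵢ(|x−xᵢ|+|y−yᵢ|) = Σwᵢ|x−xᵢ| + Σwᵢ|y−yᵢ|, so x and y are optimised independently as 1-D weighted medians.
Total weight W = 398; half = 199.
x-coordinate, sorted with cumulative weight:
  x=2 (N3, w=125) cum 125
  x=6 (N6, w=10) cum 135
  x=8 (N1, w=4) cum 139
  x=10 (N8, w=4) cum 143
  x=11 (N5, w=75) cum 218  ← median
  x=12 (N2, w=20) cum 238
  x=13 (N7, w=100) cum 338
  x=15 (N4, w=60) cum 398
⇒ x* = 11
y-coordinate, sorted with cumulative weight:
  y=2 (N2, w=20) cum 20
  y=4 (N5, w=75) cum 95
  y=7 (N1, w=4) cum 99
  y=9 (N6, w=10) cum 109
  y=10 (N3, w=125) cum 234  ← median
  y=11 (N4, w=60) cum 294
  y=11 (N8, w=4) cum 298
  y=15 (N7, w=100) cum 398
⇒ y* = 10

(11, 10)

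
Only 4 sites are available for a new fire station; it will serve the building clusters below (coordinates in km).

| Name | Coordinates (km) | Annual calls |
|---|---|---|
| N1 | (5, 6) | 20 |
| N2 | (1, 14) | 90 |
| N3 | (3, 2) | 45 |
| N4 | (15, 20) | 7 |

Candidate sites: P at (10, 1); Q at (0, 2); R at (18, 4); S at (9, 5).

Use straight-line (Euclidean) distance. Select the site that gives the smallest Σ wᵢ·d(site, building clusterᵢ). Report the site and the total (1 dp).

Total weighted distance at each candidate:
  P (10, 1): total = 2020.2
  Q (0, 2): total = 1510.8
  R (18, 4): total = 2833.1
  S (9, 5): total = 1581.2
Minimum is at Q with total 1510.8 km.

Q, total 1510.8 km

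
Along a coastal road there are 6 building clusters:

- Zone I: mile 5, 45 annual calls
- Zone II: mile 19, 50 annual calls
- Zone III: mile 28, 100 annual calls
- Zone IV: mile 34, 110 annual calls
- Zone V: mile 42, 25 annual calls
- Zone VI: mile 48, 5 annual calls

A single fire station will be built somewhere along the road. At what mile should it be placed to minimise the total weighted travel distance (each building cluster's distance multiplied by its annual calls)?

x = 28

For a sum of weighted absolute distances on a line, the optimum is the weighted median (not the mean). Total weight W = 335; half-weight = 167.5.
Sort by position and accumulate weight:
  mile 5 (Zone I, w=45) → cum 45
  mile 19 (Zone II, w=50) → cum 95
  mile 28 (Zone III, w=100) → cum 195  ≥ 167.5 → median here
  mile 34 (Zone IV, w=110) → cum 305
  mile 42 (Zone V, w=25) → cum 330
  mile 48 (Zone VI, w=5) → cum 335
Optimal location: mile 28.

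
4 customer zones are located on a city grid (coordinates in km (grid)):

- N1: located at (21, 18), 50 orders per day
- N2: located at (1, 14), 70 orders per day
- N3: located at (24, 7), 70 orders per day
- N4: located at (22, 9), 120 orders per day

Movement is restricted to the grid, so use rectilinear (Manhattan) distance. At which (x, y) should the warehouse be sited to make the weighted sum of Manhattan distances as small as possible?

(22, 9)

Manhattan distance separates: Σwᵢ(|x−xᵢ|+|y−yᵢ|) = Σwᵢ|x−xᵢ| + Σwᵢ|y−yᵢ|, so x and y are optimised independently as 1-D weighted medians.
Total weight W = 310; half = 155.
x-coordinate, sorted with cumulative weight:
  x=1 (N2, w=70) cum 70
  x=21 (N1, w=50) cum 120
  x=22 (N4, w=120) cum 240  ← median
  x=24 (N3, w=70) cum 310
⇒ x* = 22
y-coordinate, sorted with cumulative weight:
  y=7 (N3, w=70) cum 70
  y=9 (N4, w=120) cum 190  ← median
  y=14 (N2, w=70) cum 260
  y=18 (N1, w=50) cum 310
⇒ y* = 9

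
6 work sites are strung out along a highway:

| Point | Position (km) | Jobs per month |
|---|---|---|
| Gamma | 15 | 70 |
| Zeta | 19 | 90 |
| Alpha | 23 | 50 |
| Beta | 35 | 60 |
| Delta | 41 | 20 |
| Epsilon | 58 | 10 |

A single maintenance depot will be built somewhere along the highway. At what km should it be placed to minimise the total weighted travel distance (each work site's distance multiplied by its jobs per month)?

x = 19

For a sum of weighted absolute distances on a line, the optimum is the weighted median (not the mean). Total weight W = 300; half-weight = 150.
Sort by position and accumulate weight:
  km 15 (Gamma, w=70) → cum 70
  km 19 (Zeta, w=90) → cum 160  ≥ 150 → median here
  km 23 (Alpha, w=50) → cum 210
  km 35 (Beta, w=60) → cum 270
  km 41 (Delta, w=20) → cum 290
  km 58 (Epsilon, w=10) → cum 300
Optimal location: km 19.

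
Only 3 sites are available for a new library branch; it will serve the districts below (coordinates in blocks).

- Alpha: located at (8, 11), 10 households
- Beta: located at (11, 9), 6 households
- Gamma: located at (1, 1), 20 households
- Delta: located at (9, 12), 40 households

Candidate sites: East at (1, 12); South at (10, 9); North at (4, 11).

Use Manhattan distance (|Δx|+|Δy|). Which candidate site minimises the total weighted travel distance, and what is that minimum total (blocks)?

South, total 546 blocks

Total weighted distance at each candidate:
  East (1, 12): total = 698
  South (10, 9): total = 546
  North (4, 11): total = 594
Minimum is at South with total 546 blocks.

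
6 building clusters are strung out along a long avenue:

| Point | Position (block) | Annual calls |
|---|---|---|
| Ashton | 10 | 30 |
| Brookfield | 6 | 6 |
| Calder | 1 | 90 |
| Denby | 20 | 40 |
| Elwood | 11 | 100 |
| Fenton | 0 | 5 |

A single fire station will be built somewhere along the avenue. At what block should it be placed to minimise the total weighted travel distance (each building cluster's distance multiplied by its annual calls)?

For a sum of weighted absolute distances on a line, the optimum is the weighted median (not the mean). Total weight W = 271; half-weight = 135.5.
Sort by position and accumulate weight:
  block 0 (Fenton, w=5) → cum 5
  block 1 (Calder, w=90) → cum 95
  block 6 (Brookfield, w=6) → cum 101
  block 10 (Ashton, w=30) → cum 131
  block 11 (Elwood, w=100) → cum 231  ≥ 135.5 → median here
  block 20 (Denby, w=40) → cum 271
Optimal location: block 11.

x = 11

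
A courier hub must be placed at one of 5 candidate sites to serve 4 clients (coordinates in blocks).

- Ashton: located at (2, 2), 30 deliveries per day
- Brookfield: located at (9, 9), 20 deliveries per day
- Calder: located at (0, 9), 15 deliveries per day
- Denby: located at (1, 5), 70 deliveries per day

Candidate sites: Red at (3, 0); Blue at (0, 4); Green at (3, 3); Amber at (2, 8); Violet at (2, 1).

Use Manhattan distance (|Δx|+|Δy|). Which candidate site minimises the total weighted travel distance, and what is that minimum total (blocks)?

Blue, total 615 blocks

Total weighted distance at each candidate:
  Red (3, 0): total = 1060
  Blue (0, 4): total = 615
  Green (3, 3): total = 715
  Amber (2, 8): total = 665
  Violet (2, 1): total = 830
Minimum is at Blue with total 615 blocks.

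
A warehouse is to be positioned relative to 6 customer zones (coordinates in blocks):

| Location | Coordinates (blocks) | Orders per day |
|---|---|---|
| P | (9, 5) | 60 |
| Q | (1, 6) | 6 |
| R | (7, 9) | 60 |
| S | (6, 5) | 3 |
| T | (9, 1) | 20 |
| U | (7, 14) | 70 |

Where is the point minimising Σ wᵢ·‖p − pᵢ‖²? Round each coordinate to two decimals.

The minimiser of Σwᵢ‖p−pᵢ‖² is the weighted centroid p* = (Σwᵢpᵢ)/(Σwᵢ).
Σwᵢ = 219.
Σwᵢxᵢ = 60·9 + 6·1 + 60·7 + 3·6 + 20·9 + 70·7 = 1654.
Σwᵢyᵢ = 60·5 + 6·6 + 60·9 + 3·5 + 20·1 + 70·14 = 1891.
x* = 1654/219 = 7.55, y* = 1891/219 = 8.63.

(7.55, 8.63)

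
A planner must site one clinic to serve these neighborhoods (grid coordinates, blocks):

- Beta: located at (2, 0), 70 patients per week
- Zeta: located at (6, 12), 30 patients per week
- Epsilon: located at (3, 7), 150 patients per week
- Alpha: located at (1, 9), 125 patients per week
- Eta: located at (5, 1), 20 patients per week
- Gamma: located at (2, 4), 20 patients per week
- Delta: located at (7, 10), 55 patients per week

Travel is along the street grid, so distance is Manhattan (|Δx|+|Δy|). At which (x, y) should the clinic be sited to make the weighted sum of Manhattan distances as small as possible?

Manhattan distance separates: Σwᵢ(|x−xᵢ|+|y−yᵢ|) = Σwᵢ|x−xᵢ| + Σwᵢ|y−yᵢ|, so x and y are optimised independently as 1-D weighted medians.
Total weight W = 470; half = 235.
x-coordinate, sorted with cumulative weight:
  x=1 (Alpha, w=125) cum 125
  x=2 (Beta, w=70) cum 195
  x=2 (Gamma, w=20) cum 215
  x=3 (Epsilon, w=150) cum 365  ← median
  x=5 (Eta, w=20) cum 385
  x=6 (Zeta, w=30) cum 415
  x=7 (Delta, w=55) cum 470
⇒ x* = 3
y-coordinate, sorted with cumulative weight:
  y=0 (Beta, w=70) cum 70
  y=1 (Eta, w=20) cum 90
  y=4 (Gamma, w=20) cum 110
  y=7 (Epsilon, w=150) cum 260  ← median
  y=9 (Alpha, w=125) cum 385
  y=10 (Delta, w=55) cum 440
  y=12 (Zeta, w=30) cum 470
⇒ y* = 7

(3, 7)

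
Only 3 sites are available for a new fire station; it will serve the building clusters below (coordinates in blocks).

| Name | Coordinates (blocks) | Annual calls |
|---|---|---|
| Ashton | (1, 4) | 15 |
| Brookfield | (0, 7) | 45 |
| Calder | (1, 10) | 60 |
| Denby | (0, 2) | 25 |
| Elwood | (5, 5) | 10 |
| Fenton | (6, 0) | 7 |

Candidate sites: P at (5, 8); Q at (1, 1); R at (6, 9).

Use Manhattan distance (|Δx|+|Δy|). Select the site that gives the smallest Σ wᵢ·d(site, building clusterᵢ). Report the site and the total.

Q, total 1072 blocks

Total weighted distance at each candidate:
  P (5, 8): total = 1118
  Q (1, 1): total = 1072
  R (6, 9): total = 1308
Minimum is at Q with total 1072 blocks.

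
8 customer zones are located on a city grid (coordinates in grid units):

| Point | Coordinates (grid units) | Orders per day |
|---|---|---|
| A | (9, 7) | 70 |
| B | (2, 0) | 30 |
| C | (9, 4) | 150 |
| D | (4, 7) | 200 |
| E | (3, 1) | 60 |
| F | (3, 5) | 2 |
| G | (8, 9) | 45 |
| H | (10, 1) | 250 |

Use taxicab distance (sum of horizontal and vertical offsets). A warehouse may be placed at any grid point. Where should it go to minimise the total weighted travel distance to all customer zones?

(9, 4)

Manhattan distance separates: Σwᵢ(|x−xᵢ|+|y−yᵢ|) = Σwᵢ|x−xᵢ| + Σwᵢ|y−yᵢ|, so x and y are optimised independently as 1-D weighted medians.
Total weight W = 807; half = 403.5.
x-coordinate, sorted with cumulative weight:
  x=2 (B, w=30) cum 30
  x=3 (E, w=60) cum 90
  x=3 (F, w=2) cum 92
  x=4 (D, w=200) cum 292
  x=8 (G, w=45) cum 337
  x=9 (A, w=70) cum 407  ← median
  x=9 (C, w=150) cum 557
  x=10 (H, w=250) cum 807
⇒ x* = 9
y-coordinate, sorted with cumulative weight:
  y=0 (B, w=30) cum 30
  y=1 (E, w=60) cum 90
  y=1 (H, w=250) cum 340
  y=4 (C, w=150) cum 490  ← median
  y=5 (F, w=2) cum 492
  y=7 (A, w=70) cum 562
  y=7 (D, w=200) cum 762
  y=9 (G, w=45) cum 807
⇒ y* = 4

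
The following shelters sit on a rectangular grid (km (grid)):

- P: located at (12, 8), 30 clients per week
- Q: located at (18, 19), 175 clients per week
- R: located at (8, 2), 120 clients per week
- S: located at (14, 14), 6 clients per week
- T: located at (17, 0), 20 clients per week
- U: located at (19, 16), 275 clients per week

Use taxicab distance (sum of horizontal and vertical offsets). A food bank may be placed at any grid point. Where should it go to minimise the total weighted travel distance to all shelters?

Manhattan distance separates: Σwᵢ(|x−xᵢ|+|y−yᵢ|) = Σwᵢ|x−xᵢ| + Σwᵢ|y−yᵢ|, so x and y are optimised independently as 1-D weighted medians.
Total weight W = 626; half = 313.
x-coordinate, sorted with cumulative weight:
  x=8 (R, w=120) cum 120
  x=12 (P, w=30) cum 150
  x=14 (S, w=6) cum 156
  x=17 (T, w=20) cum 176
  x=18 (Q, w=175) cum 351  ← median
  x=19 (U, w=275) cum 626
⇒ x* = 18
y-coordinate, sorted with cumulative weight:
  y=0 (T, w=20) cum 20
  y=2 (R, w=120) cum 140
  y=8 (P, w=30) cum 170
  y=14 (S, w=6) cum 176
  y=16 (U, w=275) cum 451  ← median
  y=19 (Q, w=175) cum 626
⇒ y* = 16

(18, 16)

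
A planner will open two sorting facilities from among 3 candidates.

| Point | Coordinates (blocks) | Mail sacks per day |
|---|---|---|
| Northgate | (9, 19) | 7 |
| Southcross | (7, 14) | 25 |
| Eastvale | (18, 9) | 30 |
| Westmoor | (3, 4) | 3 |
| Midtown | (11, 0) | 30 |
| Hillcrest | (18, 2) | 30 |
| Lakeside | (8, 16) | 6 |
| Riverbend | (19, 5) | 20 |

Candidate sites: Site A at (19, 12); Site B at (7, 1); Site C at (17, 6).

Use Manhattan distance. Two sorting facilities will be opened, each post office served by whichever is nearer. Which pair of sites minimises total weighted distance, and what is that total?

Evaluate every pair (each demand assigned to the nearer of the two):
  {Site B, Site C}: total = 1062
  {Site A, Site B}: total = 1295
  {Site A, Site C}: total = 1297
Best pair: {Site B, Site C} with total 1062.

{Site B, Site C}, total 1062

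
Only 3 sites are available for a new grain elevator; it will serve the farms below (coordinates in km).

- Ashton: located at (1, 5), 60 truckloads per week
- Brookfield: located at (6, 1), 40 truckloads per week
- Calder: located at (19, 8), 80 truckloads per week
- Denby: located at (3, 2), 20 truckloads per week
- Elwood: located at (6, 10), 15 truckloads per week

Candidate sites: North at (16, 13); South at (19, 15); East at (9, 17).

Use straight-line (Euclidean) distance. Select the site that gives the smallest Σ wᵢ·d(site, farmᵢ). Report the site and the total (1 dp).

Total weighted distance at each candidate:
  North (16, 13): total = 2608.5
  South (19, 15): total = 3180.9
  East (9, 17): total = 3030.1
Minimum is at North with total 2608.5 km.

North, total 2608.5 km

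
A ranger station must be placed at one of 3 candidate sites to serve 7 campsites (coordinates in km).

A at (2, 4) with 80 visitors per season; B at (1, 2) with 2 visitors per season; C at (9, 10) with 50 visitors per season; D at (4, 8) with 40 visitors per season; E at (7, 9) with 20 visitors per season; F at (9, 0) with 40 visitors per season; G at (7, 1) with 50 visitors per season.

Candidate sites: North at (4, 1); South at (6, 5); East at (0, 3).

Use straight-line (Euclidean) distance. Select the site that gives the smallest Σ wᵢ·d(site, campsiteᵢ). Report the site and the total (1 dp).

Total weighted distance at each candidate:
  North (4, 1): total = 1614.4
  South (6, 5): total = 1299.1
  East (0, 3): total = 1935.8
Minimum is at South with total 1299.1 km.

South, total 1299.1 km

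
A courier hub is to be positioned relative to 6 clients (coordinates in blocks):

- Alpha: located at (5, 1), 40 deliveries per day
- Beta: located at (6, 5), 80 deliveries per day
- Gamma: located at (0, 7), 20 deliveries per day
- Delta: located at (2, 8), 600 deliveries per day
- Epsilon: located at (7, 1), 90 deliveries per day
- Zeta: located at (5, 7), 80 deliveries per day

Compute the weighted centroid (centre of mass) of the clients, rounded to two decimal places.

(3.20, 6.63)

The minimiser of Σwᵢ‖p−pᵢ‖² is the weighted centroid p* = (Σwᵢpᵢ)/(Σwᵢ).
Σwᵢ = 910.
Σwᵢxᵢ = 40·5 + 80·6 + 20·0 + 600·2 + 90·7 + 80·5 = 2910.
Σwᵢyᵢ = 40·1 + 80·5 + 20·7 + 600·8 + 90·1 + 80·7 = 6030.
x* = 2910/910 = 3.20, y* = 6030/910 = 6.63.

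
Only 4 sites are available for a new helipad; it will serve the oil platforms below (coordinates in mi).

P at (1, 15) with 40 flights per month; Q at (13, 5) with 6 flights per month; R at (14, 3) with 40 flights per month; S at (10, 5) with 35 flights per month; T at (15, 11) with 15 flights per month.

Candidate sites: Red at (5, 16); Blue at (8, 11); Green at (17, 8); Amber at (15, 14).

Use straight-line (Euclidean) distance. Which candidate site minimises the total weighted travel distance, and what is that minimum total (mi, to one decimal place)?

Total weighted distance at each candidate:
  Red (5, 16): total = 1469.6
  Blue (8, 11): total = 1095.7
  Green (17, 8): total = 1282.4
  Amber (15, 14): total = 1463.9
Minimum is at Blue with total 1095.7 mi.

Blue, total 1095.7 mi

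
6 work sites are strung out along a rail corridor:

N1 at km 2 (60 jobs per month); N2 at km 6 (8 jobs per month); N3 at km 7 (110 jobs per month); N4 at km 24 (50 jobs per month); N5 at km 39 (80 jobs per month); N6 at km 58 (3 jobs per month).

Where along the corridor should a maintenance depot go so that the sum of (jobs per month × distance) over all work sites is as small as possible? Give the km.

x = 7

For a sum of weighted absolute distances on a line, the optimum is the weighted median (not the mean). Total weight W = 311; half-weight = 155.5.
Sort by position and accumulate weight:
  km 2 (N1, w=60) → cum 60
  km 6 (N2, w=8) → cum 68
  km 7 (N3, w=110) → cum 178  ≥ 155.5 → median here
  km 24 (N4, w=50) → cum 228
  km 39 (N5, w=80) → cum 308
  km 58 (N6, w=3) → cum 311
Optimal location: km 7.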